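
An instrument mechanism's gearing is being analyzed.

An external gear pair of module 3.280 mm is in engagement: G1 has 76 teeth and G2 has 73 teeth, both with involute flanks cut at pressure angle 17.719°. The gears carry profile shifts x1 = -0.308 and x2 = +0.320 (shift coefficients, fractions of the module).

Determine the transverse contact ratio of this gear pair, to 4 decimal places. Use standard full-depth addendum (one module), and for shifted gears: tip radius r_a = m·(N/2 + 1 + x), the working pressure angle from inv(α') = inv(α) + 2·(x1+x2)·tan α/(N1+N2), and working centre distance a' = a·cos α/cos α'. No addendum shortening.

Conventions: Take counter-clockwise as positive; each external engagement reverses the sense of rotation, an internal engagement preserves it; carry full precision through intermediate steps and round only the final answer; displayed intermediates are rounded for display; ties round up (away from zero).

topology: single-mesh involute geometry — m = 3.280, 76T/73T pair
base radii: r_b1 = 118.727154, r_b2 = 114.040556
tip radii: r_a1 = 126.909760, r_a2 = 124.049600
inv(α') = inv(17.719°) + 2·(-0.308+0.320)·tan α/(76+73) = 0.01030271  ⇒  α' = 17.74783°
a' = a·cos α / cos α' = 244.3600·cos 17.719°/cos 17.74783° = 244.399329
action lengths: √(r_a1²−r_b1²) = 44.832466, √(r_a2²−r_b2²) = 48.816543
base pitch p_b = π·m·cos α = 9.815588
CR = (44.832466 + 48.816543 − 244.399329·sin 17.74783°)/9.815588 = 1.950894
contact ratio ≈ 1.9509

1.9509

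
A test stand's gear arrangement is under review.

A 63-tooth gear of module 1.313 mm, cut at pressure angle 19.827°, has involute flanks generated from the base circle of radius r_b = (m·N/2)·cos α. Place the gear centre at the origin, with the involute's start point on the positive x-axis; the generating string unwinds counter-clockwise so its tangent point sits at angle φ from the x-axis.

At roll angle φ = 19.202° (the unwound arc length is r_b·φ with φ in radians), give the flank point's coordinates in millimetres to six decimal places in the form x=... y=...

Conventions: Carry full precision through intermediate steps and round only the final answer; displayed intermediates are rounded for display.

x=41.031792 y=0.482726

topology: single-mesh involute geometry — m = 1.313, N = 63
pitch radius r_p = m·N/2 = 1.313·63/2 = 41.359500
base radius r_b = r_p·cos α = 41.359500·cos 19.827° = 38.907752
roll angle φ = 19.202° = 0.33513812 rad
x = r_b·(cos φ + φ·sin φ) = 41.031792
y = r_b·(sin φ − φ·cos φ) = 0.482726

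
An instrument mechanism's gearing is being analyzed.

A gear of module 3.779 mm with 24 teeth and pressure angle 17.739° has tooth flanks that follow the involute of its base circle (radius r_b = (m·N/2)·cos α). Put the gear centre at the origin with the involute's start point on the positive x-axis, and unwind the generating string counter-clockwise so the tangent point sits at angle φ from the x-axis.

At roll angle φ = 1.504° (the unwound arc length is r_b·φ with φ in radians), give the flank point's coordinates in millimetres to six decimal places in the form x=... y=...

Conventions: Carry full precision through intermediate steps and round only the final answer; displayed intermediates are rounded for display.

single-mesh involute tooth geometry (24T wheel at module 3.779)
pitch radius r_p = m·N/2 = 3.779·24/2 = 45.348000
base radius r_b = r_p·cos α = 45.348000·cos 17.739° = 43.191898
roll angle φ = 1.504° = 0.02624975 rad
x = r_b·(cos φ + φ·sin φ) = 43.206776
y = r_b·(sin φ − φ·cos φ) = 0.000260

x=43.206776 y=0.000260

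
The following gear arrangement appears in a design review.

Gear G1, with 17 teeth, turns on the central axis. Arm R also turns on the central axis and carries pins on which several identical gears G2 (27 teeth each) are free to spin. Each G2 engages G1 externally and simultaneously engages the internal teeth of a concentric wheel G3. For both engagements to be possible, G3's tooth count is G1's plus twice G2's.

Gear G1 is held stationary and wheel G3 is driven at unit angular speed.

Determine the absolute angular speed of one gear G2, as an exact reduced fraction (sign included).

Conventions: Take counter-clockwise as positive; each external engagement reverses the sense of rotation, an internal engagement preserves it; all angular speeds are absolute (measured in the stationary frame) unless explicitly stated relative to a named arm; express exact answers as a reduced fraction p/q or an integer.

recognized (axles ride arm R): planetary set, 17/27/71 teeth
ring teeth: 17 + 2·27 = 71
17(ω_sun−ω_arm) = −71(ω_ring−ω_arm),  ω_sun = 0, ω_ring = 1
17(0−ω_arm) = −71(1−ω_arm)  ⇒  88·ω_arm = 71  ⇒  ω_arm = 71/88
sun–planet mesh: 17·(0−71/88) = −27·(ω_p−ω_arm)  ⇒  ω_p−ω_arm = 1207/2376
ω_p = 71/88 + 1207/2376 = 71/54
exact speed ratio = 71/54

71/54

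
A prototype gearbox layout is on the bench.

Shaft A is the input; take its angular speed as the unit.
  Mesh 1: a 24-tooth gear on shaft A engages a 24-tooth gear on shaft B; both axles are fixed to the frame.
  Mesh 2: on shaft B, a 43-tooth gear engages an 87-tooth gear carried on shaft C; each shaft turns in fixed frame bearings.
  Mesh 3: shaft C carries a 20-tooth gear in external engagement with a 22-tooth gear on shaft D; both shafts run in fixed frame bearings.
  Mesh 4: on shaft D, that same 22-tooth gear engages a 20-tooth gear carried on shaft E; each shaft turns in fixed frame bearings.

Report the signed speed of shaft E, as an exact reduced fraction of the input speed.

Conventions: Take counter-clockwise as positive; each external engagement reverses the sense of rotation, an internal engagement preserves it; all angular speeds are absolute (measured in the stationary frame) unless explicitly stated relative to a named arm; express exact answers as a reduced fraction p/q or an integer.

43/87

4-mesh fixed-axis compound train (all bearings frame-fixed)
mesh 1 [24T→24T]: |ω|/ω_in = 1×24/24 = 1, sense flips to −
mesh 2 [43T→87T]: |ω|/ω_in = 1×43/87 = 43/87, sense flips to +
mesh 3 [20T→22T]: |ω|/ω_in = (43/87)×20/22 = 430/957, sense flips to −
mesh 4 [22T→20T]: |ω|/ω_in = (430/957)×22/20 = 43/87, sense flips to +
signed output speed (× input speed) = 43/87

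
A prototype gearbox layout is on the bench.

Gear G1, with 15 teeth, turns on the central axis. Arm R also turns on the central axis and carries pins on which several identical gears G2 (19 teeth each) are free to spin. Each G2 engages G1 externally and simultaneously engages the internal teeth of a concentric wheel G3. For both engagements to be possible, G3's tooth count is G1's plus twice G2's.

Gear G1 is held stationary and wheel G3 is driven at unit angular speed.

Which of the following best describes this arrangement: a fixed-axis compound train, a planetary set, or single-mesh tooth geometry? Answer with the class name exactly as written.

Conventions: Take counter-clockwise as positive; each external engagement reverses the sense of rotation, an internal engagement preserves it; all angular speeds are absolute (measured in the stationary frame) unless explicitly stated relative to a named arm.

planetary set

planetary set (15T centre, 19T on arm, 53T internal) — Willis relation
classification: planetary set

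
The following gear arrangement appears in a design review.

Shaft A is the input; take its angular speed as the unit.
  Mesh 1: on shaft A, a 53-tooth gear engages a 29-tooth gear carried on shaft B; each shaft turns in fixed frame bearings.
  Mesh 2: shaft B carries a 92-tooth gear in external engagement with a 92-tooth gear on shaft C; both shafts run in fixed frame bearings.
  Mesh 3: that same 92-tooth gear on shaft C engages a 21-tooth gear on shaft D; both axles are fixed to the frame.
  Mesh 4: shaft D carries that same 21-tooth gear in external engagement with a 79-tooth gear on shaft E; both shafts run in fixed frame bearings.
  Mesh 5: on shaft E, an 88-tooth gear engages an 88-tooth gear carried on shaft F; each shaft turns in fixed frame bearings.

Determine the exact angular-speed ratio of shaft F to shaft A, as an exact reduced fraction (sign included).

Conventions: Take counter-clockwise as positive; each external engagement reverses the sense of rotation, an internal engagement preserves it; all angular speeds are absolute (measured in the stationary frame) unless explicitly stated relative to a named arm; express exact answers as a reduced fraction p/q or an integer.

class = fixed-axis compound train [5 meshes; 5 ratios multiply, 5 sense flips]
mesh 1 [53T→29T]: running ratio 53/29, sense −
mesh 2 [92T→92T]: running ratio 53/29, sense +
mesh 3 [92T→21T]: running ratio 4876/609, sense −
mesh 4 [21T→79T]: running ratio 4876/2291, sense +
mesh 5 [88T→88T]: running ratio 4876/2291, sense −
ω_out/ω_in = -4876/2291

-4876/2291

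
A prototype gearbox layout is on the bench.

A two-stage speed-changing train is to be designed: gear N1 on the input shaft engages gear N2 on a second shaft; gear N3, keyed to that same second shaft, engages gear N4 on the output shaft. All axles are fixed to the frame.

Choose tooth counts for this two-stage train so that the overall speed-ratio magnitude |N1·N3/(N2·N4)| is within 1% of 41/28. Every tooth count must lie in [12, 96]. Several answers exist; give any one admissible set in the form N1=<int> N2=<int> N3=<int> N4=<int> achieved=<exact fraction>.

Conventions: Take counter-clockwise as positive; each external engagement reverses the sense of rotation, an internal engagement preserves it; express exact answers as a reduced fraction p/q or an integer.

topology: fixed-axis compound train — 2 stages, target 41/28
target = 41/28 in lowest terms: an exact hit needs N1·N3 = k·41 and N2·N4 = k·28 for one integer k, every count in [12, 96]; additionally prefer no 1:1 stage (N1 ≠ N2, N3 ≠ N4)
k = 1…11: no 1:1-free in-range split of k·41 and k·28 into factor pairs; take k = 12
k = 12: N1·N3 = 492 = 12·41, N2·N4 = 336 = 28·12
achieved = 12·41/(28·12) = 41/28; |achieved − target| = 0 ≤ 41/2800 ✓

N1=12 N2=28 N3=41 N4=12 achieved=41/28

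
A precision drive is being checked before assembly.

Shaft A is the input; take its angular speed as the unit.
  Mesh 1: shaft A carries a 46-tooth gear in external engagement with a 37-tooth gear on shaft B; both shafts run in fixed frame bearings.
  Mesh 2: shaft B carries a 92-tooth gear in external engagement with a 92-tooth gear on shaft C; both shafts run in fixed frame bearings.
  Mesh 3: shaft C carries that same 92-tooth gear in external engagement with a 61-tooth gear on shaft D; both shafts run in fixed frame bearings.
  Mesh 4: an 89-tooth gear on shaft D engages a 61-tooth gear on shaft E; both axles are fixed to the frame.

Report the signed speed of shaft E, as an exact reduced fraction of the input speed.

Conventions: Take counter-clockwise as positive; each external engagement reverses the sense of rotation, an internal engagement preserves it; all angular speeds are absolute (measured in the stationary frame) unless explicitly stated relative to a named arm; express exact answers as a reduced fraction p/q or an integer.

376648/137677

4-mesh fixed-axis compound train (all bearings frame-fixed)
mesh 1 [46T→37T]: |ω|/ω_in = 1×46/37 = 46/37, sense flips to −
mesh 2 [92T→92T]: |ω|/ω_in = (46/37)×92/92 = 46/37, sense flips to +
mesh 3 [92T→61T]: |ω|/ω_in = (46/37)×92/61 = 4232/2257, sense flips to −
mesh 4 [89T→61T]: |ω|/ω_in = (4232/2257)×89/61 = 376648/137677, sense flips to +
signed output speed (× input speed) = 376648/137677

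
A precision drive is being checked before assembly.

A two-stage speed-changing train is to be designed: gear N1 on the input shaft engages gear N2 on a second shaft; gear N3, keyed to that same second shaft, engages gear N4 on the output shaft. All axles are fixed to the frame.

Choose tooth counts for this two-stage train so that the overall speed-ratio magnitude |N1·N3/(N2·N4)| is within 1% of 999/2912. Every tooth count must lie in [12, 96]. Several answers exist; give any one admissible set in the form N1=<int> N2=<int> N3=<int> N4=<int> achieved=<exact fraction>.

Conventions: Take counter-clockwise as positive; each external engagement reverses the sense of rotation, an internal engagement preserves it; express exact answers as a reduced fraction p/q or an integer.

N1=27 N2=32 N3=37 N4=91 achieved=999/2912

design class (target 999/2912): fixed-axis compound train
target = 999/2912 in lowest terms: an exact hit needs N1·N3 = k·999 and N2·N4 = k·2912 for one integer k, every count in [12, 96]; additionally prefer no 1:1 stage (N1 ≠ N2, N3 ≠ N4)
k = 1: N1·N3 = 999 = 27·37, N2·N4 = 2912 = 32·91
achieved = 27·37/(32·91) = 999/2912; |achieved − target| = 0 ≤ 999/291200 ✓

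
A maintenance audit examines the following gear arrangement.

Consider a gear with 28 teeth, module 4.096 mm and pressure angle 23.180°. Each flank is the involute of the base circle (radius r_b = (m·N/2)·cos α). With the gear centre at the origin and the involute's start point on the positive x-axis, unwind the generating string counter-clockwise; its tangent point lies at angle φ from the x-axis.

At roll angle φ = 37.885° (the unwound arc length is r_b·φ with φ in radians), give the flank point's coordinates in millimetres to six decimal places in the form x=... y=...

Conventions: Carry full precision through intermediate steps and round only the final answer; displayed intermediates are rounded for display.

x=63.009169 y=4.861130

topology: single-mesh involute geometry — m = 4.096, N = 28
pitch radius r_p = m·N/2 = 4.096·28/2 = 57.344000
base radius r_b = r_p·cos α = 57.344000·cos 23.180° = 52.714779
roll angle φ = 37.885° = 0.66121799 rad
x = r_b·(cos φ + φ·sin φ) = 63.009169
y = r_b·(sin φ − φ·cos φ) = 4.861130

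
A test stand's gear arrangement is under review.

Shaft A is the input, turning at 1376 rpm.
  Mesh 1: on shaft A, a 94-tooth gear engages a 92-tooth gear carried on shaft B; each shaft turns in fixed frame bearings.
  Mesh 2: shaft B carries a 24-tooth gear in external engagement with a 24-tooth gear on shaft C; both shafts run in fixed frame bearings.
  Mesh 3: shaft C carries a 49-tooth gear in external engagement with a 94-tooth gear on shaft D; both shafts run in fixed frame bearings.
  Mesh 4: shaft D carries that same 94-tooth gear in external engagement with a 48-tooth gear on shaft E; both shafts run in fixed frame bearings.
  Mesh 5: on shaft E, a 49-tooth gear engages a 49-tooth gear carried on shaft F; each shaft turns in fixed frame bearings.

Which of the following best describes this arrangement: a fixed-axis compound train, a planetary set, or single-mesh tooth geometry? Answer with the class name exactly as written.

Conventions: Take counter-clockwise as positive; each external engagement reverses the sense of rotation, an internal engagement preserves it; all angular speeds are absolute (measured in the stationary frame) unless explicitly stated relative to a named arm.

5-mesh fixed-axis compound train (all bearings frame-fixed)
classification: fixed-axis compound train

fixed-axis compound train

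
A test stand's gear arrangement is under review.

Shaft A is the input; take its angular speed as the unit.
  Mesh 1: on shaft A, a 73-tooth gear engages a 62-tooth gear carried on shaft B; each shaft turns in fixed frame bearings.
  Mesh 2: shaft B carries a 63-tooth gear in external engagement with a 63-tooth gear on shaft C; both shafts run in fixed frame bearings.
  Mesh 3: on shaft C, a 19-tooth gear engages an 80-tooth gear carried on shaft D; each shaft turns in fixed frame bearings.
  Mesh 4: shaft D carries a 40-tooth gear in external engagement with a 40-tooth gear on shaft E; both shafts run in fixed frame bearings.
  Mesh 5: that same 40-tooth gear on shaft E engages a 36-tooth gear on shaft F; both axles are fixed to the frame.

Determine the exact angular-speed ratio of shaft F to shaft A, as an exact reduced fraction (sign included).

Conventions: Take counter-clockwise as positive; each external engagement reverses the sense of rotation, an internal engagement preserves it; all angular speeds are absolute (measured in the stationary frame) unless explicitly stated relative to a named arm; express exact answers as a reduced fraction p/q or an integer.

class = fixed-axis compound train [5 meshes; 5 ratios multiply, 5 sense flips]
mesh 1 [73T→62T]: running ratio 73/62, sense −
mesh 2 [63T→63T]: running ratio 73/62, sense +
mesh 3 [19T→80T]: running ratio 1387/4960, sense −
mesh 4 [40T→40T]: running ratio 1387/4960, sense +
mesh 5 [40T→36T]: running ratio 1387/4464, sense −
ω_out/ω_in = -1387/4464

-1387/4464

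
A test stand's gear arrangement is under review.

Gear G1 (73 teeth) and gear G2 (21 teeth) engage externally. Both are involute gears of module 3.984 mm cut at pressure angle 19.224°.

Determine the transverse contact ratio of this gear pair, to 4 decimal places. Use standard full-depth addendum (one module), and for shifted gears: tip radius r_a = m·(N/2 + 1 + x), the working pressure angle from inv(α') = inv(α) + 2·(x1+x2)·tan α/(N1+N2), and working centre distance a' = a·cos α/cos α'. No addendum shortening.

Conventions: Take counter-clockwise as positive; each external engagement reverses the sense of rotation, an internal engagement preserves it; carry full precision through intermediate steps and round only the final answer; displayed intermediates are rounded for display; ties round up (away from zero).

1.7297

recognized (one external pair, fixed centres): single-mesh tooth geometry, m = 3.984, N1 = 73, N2 = 21
base radii: r_b1 = 137.307390, r_b2 = 39.499386
tip radii: r_a1 = 149.400000, r_a2 = 45.816000
no profile shift: α' = α, a' = a
action lengths: √(r_a1²−r_b1²) = 58.881581, √(r_a2²−r_b2²) = 23.214313
base pitch p_b = π·m·cos α = 11.818189
CR = (58.881581 + 23.214313 − 187.248000·sin 19.22400°)/11.818189 = 1.729724
contact ratio ≈ 1.7297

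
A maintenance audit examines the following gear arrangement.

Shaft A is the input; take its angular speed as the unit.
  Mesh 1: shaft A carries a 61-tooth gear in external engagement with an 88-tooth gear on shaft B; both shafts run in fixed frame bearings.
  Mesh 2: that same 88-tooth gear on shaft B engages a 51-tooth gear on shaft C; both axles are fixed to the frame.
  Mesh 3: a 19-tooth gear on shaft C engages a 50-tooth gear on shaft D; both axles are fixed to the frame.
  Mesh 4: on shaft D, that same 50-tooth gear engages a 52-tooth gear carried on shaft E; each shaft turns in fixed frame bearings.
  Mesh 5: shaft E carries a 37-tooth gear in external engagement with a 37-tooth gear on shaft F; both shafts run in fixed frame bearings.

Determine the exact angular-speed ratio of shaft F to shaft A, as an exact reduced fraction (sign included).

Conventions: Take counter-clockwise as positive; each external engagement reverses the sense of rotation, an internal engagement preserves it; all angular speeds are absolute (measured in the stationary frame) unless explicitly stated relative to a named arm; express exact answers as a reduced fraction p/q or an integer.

-1159/2652

class = fixed-axis compound train [5 meshes; 5 ratios multiply, 5 sense flips]
mesh 1 [61T→88T]: running ratio 61/88, sense −
mesh 2 [88T→51T]: running ratio 61/51, sense +
mesh 3 [19T→50T]: running ratio 1159/2550, sense −
mesh 4 [50T→52T]: running ratio 1159/2652, sense +
mesh 5 [37T→37T]: running ratio 1159/2652, sense −
ω_out/ω_in = -1159/2652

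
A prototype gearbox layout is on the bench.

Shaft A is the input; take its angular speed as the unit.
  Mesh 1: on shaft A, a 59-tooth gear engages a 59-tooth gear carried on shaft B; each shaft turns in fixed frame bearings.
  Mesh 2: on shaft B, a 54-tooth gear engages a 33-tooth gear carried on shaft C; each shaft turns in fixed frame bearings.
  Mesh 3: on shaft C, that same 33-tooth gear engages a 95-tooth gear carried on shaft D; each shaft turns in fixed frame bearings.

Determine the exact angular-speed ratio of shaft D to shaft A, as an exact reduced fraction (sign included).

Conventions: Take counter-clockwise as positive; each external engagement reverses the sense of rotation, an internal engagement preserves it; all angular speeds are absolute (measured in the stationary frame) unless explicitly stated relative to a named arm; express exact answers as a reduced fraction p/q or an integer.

class = fixed-axis compound train [3 meshes; 3 ratios multiply, 3 sense flips]
mesh 1 [59T→59T]: running ratio 1, sense −
mesh 2 [54T→33T]: running ratio 18/11, sense +
mesh 3 [33T→95T]: running ratio 54/95, sense −
ω_out/ω_in = -54/95

-54/95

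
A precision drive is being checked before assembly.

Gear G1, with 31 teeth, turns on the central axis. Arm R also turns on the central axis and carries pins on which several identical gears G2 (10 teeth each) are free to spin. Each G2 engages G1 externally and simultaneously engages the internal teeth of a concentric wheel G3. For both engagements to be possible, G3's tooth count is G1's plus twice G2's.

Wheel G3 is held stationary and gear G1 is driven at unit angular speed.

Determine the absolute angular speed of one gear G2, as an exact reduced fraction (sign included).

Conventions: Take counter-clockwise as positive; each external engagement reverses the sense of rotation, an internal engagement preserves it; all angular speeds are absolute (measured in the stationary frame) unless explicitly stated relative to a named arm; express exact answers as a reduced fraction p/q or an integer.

-31/20

class = planetary set [G3 = 31+2·10 = 51; Willis about the carrier]
ring teeth: 31 + 2·10 = 51
31(ω_sun−ω_arm) = −51(ω_ring−ω_arm),  ω_ring = 0, ω_sun = 1
31(1−ω_arm) = −51(0−ω_arm)  ⇒  82·ω_arm = 31  ⇒  ω_arm = 31/82
sun–planet mesh: 31·(1−31/82) = −10·(ω_p−ω_arm)  ⇒  ω_p−ω_arm = -1581/820
ω_p = 31/82 − 1581/820 = -31/20
exact speed ratio = -31/20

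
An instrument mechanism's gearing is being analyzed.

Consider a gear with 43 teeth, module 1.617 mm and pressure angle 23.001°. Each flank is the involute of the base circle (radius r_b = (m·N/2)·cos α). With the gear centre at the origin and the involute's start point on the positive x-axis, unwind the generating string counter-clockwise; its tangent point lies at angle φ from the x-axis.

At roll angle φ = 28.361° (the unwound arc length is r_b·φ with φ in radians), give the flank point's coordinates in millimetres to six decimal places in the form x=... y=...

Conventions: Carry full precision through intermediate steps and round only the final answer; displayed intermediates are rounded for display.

x=35.685156 y=1.262317

topology: single-mesh involute geometry — m = 1.617, N = 43
pitch radius r_p = m·N/2 = 1.617·43/2 = 34.765500
base radius r_b = r_p·cos α = 34.765500·cos 23.001° = 32.001574
roll angle φ = 28.361° = 0.49499283 rad
x = r_b·(cos φ + φ·sin φ) = 35.685156
y = r_b·(sin φ − φ·cos φ) = 1.262317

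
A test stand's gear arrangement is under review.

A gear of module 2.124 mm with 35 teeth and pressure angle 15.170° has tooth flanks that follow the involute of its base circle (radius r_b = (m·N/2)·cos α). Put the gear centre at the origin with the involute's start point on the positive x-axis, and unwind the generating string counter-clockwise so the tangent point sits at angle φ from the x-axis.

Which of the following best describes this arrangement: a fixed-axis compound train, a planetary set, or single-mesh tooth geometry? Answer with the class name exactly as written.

recognized (one wheel, involute flank): single-mesh tooth geometry, m = 2.124, N = 35
classification: single-mesh tooth geometry

single-mesh tooth geometry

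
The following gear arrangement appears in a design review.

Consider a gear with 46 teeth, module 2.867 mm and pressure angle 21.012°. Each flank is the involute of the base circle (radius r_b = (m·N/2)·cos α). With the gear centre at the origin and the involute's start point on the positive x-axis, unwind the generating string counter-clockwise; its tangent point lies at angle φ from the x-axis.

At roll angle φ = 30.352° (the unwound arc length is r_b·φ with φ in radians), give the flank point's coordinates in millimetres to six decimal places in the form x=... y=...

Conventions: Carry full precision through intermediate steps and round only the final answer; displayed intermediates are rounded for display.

x=69.596876 y=2.965571

topology: single-mesh involute geometry — m = 2.867, N = 46
pitch radius r_p = m·N/2 = 2.867·46/2 = 65.941000
base radius r_b = r_p·cos α = 65.941000·cos 21.012° = 61.556276
roll angle φ = 30.352° = 0.52974233 rad
x = r_b·(cos φ + φ·sin φ) = 69.596876
y = r_b·(sin φ − φ·cos φ) = 2.965571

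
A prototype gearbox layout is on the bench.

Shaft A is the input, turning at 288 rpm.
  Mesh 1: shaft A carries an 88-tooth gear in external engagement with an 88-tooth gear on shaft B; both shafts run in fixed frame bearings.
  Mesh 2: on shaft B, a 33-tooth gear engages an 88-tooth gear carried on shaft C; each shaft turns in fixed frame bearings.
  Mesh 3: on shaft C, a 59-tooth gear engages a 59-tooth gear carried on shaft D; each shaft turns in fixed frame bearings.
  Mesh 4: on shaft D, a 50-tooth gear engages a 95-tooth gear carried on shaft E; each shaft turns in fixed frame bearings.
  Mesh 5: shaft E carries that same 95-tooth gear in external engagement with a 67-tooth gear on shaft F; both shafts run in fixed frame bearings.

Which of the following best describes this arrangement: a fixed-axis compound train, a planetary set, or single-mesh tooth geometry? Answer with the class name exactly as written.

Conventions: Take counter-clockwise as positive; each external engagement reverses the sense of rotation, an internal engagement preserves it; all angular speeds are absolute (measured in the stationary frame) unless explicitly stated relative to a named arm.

fixed-axis compound train

topology: fixed-axis compound train — 5 meshes, A→F
classification: fixed-axis compound train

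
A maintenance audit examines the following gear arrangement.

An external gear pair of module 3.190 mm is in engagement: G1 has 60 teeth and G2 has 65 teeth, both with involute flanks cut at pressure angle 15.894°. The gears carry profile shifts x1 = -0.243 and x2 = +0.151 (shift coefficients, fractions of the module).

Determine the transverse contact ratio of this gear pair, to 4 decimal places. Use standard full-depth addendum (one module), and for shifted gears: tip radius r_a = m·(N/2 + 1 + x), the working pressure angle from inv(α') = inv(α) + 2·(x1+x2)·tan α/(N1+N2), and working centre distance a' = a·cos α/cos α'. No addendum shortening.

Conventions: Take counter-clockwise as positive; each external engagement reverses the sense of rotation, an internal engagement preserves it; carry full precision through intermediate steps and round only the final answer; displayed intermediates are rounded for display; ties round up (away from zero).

2.0995

class = single-mesh tooth geometry [involute pair 60T × 65T, m = 3.190]
base radii: r_b1 = 92.041388, r_b2 = 99.711504
tip radii: r_a1 = 98.114830, r_a2 = 107.346690
inv(α') = inv(15.894°) + 2·(-0.243+0.151)·tan α/(60+65) = 0.00692250  ⇒  α' = 15.59180°
a' = a·cos α / cos α' = 199.3750·cos 15.894°/cos 15.59180° = 199.078785
action lengths: √(r_a1²−r_b1²) = 33.983859, √(r_a2²−r_b2²) = 39.760883
base pitch p_b = π·m·cos α = 9.638552
CR = (33.983859 + 39.760883 − 199.078785·sin 15.59180°)/9.638552 = 2.099480
contact ratio ≈ 2.0995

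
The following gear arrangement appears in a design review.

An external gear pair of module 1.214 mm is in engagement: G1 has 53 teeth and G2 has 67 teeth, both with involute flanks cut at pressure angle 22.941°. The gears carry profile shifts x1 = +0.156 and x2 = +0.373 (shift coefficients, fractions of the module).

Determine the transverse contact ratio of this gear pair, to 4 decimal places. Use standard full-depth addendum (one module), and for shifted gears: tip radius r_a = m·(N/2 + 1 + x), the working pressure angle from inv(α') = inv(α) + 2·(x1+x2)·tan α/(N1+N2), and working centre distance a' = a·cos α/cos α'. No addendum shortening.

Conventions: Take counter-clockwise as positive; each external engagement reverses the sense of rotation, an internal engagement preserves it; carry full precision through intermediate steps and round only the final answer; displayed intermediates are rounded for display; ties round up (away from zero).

1.5860

topology: single-mesh involute geometry — m = 1.214, 53T/67T pair
base radii: r_b1 = 29.626490, r_b2 = 37.452355
tip radii: r_a1 = 33.574384, r_a2 = 42.335822
inv(α') = inv(22.941°) + 2·(+0.156+0.373)·tan α/(53+67) = 0.02659582  ⇒  α' = 24.07091°
a' = a·cos α / cos α' = 72.8400·cos 22.941°/cos 24.07091° = 73.467478
action lengths: √(r_a1²−r_b1²) = 15.795897, √(r_a2²−r_b2²) = 19.739374
base pitch p_b = π·m·cos α = 3.512240
CR = (15.795897 + 19.739374 − 73.467478·sin 24.07091°)/3.512240 = 1.585971
contact ratio ≈ 1.5860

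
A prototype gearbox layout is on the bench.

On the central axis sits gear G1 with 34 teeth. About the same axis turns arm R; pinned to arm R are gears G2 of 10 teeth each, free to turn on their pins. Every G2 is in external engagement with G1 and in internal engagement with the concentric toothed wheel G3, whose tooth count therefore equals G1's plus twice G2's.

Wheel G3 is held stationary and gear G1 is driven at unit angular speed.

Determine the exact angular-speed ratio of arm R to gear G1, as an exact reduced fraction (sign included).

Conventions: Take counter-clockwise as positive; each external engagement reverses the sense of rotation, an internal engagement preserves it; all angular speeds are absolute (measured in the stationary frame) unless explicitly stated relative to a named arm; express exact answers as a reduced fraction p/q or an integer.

recognized (axles ride arm R): planetary set, 34/10/54 teeth
ring teeth: 34 + 2·10 = 54
34(ω_sun−ω_arm) = −54(ω_ring−ω_arm),  ω_ring = 0, ω_sun = 1
34(1−ω_arm) = −54(0−ω_arm)  ⇒  88·ω_arm = 34  ⇒  ω_arm = 17/44
ω_out/ω_in = 17/44

17/44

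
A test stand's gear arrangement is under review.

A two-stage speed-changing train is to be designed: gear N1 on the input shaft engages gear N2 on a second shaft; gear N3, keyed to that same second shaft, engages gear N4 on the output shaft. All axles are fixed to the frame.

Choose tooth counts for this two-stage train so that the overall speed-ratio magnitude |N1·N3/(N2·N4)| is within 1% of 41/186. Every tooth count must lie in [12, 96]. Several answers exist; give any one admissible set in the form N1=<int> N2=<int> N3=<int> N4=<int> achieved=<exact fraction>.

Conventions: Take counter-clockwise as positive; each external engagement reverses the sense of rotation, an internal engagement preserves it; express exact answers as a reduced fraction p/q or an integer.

N1=12 N2=24 N3=41 N4=93 achieved=41/186

design class (target 41/186): fixed-axis compound train
target = 41/186 in lowest terms: an exact hit needs N1·N3 = k·41 and N2·N4 = k·186 for one integer k, every count in [12, 96]; additionally prefer no 1:1 stage (N1 ≠ N2, N3 ≠ N4)
k = 1…11: no 1:1-free in-range split of k·41 and k·186 into factor pairs; take k = 12
k = 12: N1·N3 = 492 = 12·41, N2·N4 = 2232 = 24·93
achieved = 12·41/(24·93) = 41/186; |achieved − target| = 0 ≤ 41/18600 ✓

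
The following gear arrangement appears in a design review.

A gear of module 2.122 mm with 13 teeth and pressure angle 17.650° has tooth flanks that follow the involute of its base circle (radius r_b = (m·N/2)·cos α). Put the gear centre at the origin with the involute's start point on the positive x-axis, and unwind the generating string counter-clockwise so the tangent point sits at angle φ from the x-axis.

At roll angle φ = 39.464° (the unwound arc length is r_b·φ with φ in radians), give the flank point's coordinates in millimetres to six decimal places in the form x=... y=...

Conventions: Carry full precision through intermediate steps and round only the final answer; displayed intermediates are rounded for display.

class = single-mesh tooth geometry [base-circle involute, m = 2.122, 13T]
pitch radius r_p = m·N/2 = 2.122·13/2 = 13.793000
base radius r_b = r_p·cos α = 13.793000·cos 17.650° = 13.143714
roll angle φ = 39.464° = 0.68877674 rad
x = r_b·(cos φ + φ·sin φ) = 15.901344
y = r_b·(sin φ − φ·cos φ) = 1.364857

x=15.901344 y=1.364857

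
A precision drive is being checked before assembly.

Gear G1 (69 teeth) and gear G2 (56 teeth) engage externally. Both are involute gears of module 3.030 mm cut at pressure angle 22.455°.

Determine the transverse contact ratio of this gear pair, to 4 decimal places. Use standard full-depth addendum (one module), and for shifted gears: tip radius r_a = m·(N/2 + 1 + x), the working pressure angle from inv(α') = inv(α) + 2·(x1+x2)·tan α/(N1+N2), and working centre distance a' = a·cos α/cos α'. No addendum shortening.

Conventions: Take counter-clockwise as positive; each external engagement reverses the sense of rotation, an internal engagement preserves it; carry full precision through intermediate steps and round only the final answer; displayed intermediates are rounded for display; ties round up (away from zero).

topology: single-mesh involute geometry — m = 3.030, 69T/56T pair
base radii: r_b1 = 96.609136, r_b2 = 78.407415
tip radii: r_a1 = 107.565000, r_a2 = 87.870000
no profile shift: α' = α, a' = a
action lengths: √(r_a1²−r_b1²) = 47.295920, √(r_a2²−r_b2²) = 39.666286
base pitch p_b = π·m·cos α = 8.797291
CR = (47.295920 + 39.666286 − 189.375000·sin 22.45500°)/8.797291 = 1.662894
contact ratio ≈ 1.6629

1.6629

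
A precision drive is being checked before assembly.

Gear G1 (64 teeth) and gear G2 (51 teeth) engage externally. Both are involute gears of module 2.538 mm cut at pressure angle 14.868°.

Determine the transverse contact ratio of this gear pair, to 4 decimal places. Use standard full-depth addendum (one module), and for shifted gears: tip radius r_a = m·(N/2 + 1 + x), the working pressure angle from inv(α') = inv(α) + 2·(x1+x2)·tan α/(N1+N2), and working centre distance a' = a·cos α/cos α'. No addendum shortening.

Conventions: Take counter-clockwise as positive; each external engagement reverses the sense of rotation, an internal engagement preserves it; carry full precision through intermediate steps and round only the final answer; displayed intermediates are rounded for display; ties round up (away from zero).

recognized (one external pair, fixed centres): single-mesh tooth geometry, m = 2.538, N1 = 64, N2 = 51
base radii: r_b1 = 78.496851, r_b2 = 62.552178
tip radii: r_a1 = 83.754000, r_a2 = 67.257000
no profile shift: α' = α, a' = a
action lengths: √(r_a1²−r_b1²) = 29.205769, √(r_a2²−r_b2²) = 24.712933
base pitch p_b = π·m·cos α = 7.706410
CR = (29.205769 + 24.712933 − 145.935000·sin 14.86800°)/7.706410 = 2.137545
contact ratio ≈ 2.1375

2.1375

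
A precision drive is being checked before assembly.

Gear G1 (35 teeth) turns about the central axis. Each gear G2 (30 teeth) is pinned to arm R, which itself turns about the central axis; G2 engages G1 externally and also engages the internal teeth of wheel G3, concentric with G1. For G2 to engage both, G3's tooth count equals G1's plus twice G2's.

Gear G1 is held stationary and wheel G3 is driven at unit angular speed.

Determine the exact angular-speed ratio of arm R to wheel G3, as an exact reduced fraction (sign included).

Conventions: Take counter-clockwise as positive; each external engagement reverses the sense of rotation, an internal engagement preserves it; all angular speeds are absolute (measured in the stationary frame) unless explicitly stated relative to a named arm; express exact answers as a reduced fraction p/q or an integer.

recognized (axles ride arm R): planetary set, 35/30/95 teeth
ring teeth: 35 + 2·30 = 95
35(ω_sun−ω_arm) = −95(ω_ring−ω_arm),  ω_sun = 0, ω_ring = 1
35(0−ω_arm) = −95(1−ω_arm)  ⇒  130·ω_arm = 95  ⇒  ω_arm = 19/26
ω_out/ω_in = 19/26

19/26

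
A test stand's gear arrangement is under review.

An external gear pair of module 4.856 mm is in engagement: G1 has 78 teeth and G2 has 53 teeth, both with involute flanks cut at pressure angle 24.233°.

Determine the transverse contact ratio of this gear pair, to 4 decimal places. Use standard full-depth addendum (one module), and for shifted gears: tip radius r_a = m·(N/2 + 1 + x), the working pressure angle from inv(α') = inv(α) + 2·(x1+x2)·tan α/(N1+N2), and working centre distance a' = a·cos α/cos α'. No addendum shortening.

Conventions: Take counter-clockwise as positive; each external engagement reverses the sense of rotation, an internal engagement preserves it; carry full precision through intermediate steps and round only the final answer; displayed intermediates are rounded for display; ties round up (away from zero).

class = single-mesh tooth geometry [involute pair 78T × 53T, m = 4.856]
base radii: r_b1 = 172.696214, r_b2 = 117.344863
tip radii: r_a1 = 194.240000, r_a2 = 133.540000
no profile shift: α' = α, a' = a
action lengths: √(r_a1²−r_b1²) = 88.911165, √(r_a2²−r_b2²) = 63.742565
base pitch p_b = π·m·cos α = 13.911312
CR = (88.911165 + 63.742565 − 318.068000·sin 24.23300°)/13.911312 = 1.588869
contact ratio ≈ 1.5889

1.5889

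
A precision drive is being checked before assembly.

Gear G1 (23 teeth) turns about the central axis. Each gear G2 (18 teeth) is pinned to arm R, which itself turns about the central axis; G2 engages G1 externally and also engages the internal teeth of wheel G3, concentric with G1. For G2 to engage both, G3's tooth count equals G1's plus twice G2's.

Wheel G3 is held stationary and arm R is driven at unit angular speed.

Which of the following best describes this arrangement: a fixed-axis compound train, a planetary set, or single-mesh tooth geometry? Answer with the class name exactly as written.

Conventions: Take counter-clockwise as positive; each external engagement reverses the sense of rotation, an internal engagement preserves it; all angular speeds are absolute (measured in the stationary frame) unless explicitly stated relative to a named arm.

class = planetary set [G3 = 23+2·18 = 59; Willis about the carrier]
classification: planetary set

planetary set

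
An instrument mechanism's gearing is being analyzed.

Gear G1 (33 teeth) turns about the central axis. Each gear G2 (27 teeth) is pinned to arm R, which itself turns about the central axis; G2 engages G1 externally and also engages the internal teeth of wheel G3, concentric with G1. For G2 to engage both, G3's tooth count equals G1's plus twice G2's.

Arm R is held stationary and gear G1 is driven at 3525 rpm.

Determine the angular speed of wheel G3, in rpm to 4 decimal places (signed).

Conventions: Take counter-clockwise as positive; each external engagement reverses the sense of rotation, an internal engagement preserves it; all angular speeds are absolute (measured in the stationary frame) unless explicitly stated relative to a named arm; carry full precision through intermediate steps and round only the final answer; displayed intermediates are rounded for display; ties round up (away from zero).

topology: planetary set — G1 33T / G2 27T / G3 87T, arm = carrier (Willis)
normalise by the input: solve with ω_sun = 1, then scale by 3525 rpm
ring teeth: 33 + 2·27 = 87
33(ω_sun−ω_arm) = −87(ω_ring−ω_arm),  ω_arm = 0, ω_sun = 1
ω_ring = 0 − (33/87)(1−0) = -11/29
scale: ω_ring = -11/29 × 3525 rpm = -1337.0690 rpm

-1337.0690 rpm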